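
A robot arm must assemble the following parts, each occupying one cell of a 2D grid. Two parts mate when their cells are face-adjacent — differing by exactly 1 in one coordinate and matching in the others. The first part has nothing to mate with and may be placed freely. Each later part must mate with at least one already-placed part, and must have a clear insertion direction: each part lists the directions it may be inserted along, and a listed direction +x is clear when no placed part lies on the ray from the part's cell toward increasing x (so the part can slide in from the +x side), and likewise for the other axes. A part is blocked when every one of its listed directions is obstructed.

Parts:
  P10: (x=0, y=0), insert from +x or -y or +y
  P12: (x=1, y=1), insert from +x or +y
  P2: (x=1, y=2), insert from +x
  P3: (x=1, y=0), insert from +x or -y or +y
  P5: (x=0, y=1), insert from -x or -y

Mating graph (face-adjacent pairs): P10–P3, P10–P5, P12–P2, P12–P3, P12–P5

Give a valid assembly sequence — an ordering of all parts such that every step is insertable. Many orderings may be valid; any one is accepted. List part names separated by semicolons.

1. P10@(0, 0) [+x clear] — {P10}
2. P5@(0, 1) [-x clear] — {P10, P5}
3. P3@(1, 0) [+x clear] — {P10, P3, P5}
4. P12@(1, 1) [+x clear] — {P10, P12, P3, P5}
5. P2@(1, 2) [+x clear] — {P10, P12, P2, P3, P5}

P10; P5; P3; P12; P2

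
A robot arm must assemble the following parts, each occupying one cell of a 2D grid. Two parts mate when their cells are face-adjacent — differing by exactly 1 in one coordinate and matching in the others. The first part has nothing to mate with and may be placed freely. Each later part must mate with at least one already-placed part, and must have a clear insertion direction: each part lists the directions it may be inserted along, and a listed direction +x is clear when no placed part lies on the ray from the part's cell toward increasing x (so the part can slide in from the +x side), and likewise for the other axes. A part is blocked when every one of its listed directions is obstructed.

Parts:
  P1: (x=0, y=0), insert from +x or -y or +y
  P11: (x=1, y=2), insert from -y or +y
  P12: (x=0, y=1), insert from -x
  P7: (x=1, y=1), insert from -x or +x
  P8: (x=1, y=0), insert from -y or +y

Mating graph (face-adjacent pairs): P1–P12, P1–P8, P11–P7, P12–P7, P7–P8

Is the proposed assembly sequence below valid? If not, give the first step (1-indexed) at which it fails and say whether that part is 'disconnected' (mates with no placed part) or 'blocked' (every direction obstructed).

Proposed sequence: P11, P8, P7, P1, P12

Invalid at step 2 (disconnected)

1. P11@(1, 2) [-y clear] — {P11}
2. P8@(1, 0) — no placed neighbour ⇒ disconnected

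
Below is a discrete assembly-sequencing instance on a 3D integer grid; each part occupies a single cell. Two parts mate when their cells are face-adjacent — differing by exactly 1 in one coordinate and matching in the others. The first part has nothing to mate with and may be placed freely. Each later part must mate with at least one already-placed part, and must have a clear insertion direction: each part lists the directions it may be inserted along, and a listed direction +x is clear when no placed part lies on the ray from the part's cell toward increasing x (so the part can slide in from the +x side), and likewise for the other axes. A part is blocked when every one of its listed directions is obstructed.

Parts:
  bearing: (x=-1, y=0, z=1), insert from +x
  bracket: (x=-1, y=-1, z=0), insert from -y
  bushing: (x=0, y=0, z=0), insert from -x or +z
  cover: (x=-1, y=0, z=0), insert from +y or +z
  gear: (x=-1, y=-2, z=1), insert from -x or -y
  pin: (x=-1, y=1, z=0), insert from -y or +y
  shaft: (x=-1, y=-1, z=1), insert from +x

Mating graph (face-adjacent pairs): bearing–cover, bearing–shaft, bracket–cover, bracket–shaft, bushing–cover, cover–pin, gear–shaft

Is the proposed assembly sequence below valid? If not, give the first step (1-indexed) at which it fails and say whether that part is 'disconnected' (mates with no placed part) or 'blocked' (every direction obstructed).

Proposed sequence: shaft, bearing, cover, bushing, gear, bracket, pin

1. shaft@(-1, -1, 1) [+x clear] — {shaft}
2. bearing@(-1, 0, 1) [+x clear] — {bearing, shaft}
3. cover@(-1, 0, 0) [+y clear] — {bearing, cover, shaft}
4. bushing@(0, 0, 0) [+z clear] — {bearing, bushing, cover, shaft}
5. gear@(-1, -2, 1) [-x clear] — {bearing, bushing, cover, gear, shaft}
6. bracket@(-1, -1, 0) [-y clear] — {bearing, bracket, bushing, cover, gear, shaft}
7. pin@(-1, 1, 0) [+y clear] — {bearing, bracket, bushing, cover, gear, pin, shaft}

Valid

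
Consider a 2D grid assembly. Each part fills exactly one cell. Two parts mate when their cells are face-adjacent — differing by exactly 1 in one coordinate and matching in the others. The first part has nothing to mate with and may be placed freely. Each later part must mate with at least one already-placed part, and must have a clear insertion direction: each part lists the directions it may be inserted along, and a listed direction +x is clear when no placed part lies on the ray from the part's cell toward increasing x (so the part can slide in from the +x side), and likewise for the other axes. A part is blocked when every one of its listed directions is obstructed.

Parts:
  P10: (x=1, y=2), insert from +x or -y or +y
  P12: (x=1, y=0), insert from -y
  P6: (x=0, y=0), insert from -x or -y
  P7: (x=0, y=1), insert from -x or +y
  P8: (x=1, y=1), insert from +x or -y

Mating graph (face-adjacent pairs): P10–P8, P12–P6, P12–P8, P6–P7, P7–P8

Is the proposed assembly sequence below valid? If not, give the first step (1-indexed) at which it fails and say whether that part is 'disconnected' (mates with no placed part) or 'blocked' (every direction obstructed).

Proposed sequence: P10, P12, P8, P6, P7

1. P10@(1, 2) [+x clear] — {P10}
2. P12@(1, 0) — no placed neighbour ⇒ disconnected

Invalid at step 2 (disconnected)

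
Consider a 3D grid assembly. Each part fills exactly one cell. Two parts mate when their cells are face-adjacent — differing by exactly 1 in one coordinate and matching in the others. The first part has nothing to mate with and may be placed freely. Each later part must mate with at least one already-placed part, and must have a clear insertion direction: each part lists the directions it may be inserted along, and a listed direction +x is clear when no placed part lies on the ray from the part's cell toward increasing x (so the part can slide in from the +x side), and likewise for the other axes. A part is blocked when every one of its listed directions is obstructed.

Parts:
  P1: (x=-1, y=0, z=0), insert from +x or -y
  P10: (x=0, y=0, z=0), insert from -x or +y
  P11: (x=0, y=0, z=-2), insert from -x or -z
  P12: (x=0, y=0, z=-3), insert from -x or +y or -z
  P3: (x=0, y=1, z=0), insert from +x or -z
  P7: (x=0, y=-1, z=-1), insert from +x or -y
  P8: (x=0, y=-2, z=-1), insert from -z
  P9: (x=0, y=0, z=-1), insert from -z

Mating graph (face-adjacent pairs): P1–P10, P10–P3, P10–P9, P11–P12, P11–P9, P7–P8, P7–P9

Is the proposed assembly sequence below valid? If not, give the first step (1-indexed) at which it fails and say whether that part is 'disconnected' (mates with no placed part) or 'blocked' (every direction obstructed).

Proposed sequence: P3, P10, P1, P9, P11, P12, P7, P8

1. P3@(0, 1, 0) [+x clear] — {P3}
2. P10@(0, 0, 0) [-x clear] — {P10, P3}
3. P1@(-1, 0, 0) [-y clear] — {P1, P10, P3}
4. P9@(0, 0, -1) [-z clear] — {P1, P10, P3, P9}
5. P11@(0, 0, -2) [-x clear] — {P1, P10, P11, P3, P9}
6. P12@(0, 0, -3) [-x clear] — {P1, P10, P11, P12, P3, P9}
7. P7@(0, -1, -1) [+x clear] — {P1, P10, P11, P12, P3, P7, P9}
8. P8@(0, -2, -1) [-z clear] — {P1, P10, P11, P12, P3, P7, P8, P9}

Valid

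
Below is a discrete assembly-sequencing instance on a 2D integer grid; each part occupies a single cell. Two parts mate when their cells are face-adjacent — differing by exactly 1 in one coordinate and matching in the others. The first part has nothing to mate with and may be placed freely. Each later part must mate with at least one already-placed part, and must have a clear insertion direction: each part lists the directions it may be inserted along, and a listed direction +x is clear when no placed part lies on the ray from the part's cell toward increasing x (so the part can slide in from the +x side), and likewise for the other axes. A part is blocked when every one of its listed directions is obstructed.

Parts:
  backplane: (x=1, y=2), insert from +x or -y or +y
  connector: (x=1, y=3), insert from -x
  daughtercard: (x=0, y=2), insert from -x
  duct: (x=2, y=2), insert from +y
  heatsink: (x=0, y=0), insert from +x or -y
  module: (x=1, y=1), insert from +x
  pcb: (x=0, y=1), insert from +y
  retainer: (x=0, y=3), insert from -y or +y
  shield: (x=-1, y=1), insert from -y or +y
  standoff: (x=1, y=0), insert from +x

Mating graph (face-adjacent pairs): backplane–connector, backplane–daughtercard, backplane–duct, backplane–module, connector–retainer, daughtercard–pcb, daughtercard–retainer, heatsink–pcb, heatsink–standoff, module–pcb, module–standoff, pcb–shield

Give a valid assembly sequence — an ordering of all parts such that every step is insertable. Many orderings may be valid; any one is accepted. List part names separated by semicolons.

1. standoff@(1, 0) [+x clear] — {standoff}
2. module@(1, 1) [+x clear] — {module, standoff}
3. pcb@(0, 1) [+y clear] — {module, pcb, standoff}
4. daughtercard@(0, 2) [-x clear] — {daughtercard, module, pcb, standoff}
5. shield@(-1, 1) [-y clear] — {daughtercard, module, pcb, shield, standoff}
6. backplane@(1, 2) [+x clear] — {backplane, daughtercard, module, pcb, shield, standoff}
7. connector@(1, 3) [-x clear] — {backplane, connector, daughtercard, module, pcb, shield, standoff}
8. duct@(2, 2) [+y clear] — {backplane, connector, daughtercard, duct, module, pcb, shield, standoff}
9. heatsink@(0, 0) [-y clear] — {backplane, connector, daughtercard, duct, heatsink, module, pcb, shield, standoff}
10. retainer@(0, 3) [+y clear] — {backplane, connector, daughtercard, duct, heatsink, module, pcb, retainer, shield, standoff}

standoff; module; pcb; daughtercard; shield; backplane; connector; duct; heatsink; retainer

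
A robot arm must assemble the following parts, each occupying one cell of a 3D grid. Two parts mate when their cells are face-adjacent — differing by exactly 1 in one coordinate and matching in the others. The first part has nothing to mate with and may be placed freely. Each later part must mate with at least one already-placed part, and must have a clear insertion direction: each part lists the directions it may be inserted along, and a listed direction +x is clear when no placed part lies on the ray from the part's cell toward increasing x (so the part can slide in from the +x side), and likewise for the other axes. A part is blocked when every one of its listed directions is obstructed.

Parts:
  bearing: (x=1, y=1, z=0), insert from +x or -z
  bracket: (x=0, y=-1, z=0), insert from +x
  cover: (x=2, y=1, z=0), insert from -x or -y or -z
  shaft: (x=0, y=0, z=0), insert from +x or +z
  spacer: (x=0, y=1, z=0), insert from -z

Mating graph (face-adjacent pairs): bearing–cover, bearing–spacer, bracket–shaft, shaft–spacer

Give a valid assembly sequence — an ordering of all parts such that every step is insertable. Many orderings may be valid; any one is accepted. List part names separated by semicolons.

1. spacer@(0, 1, 0) [-z clear] — {spacer}
2. bearing@(1, 1, 0) [+x clear] — {bearing, spacer}
3. cover@(2, 1, 0) [-y clear] — {bearing, cover, spacer}
4. shaft@(0, 0, 0) [+x clear] — {bearing, cover, shaft, spacer}
5. bracket@(0, -1, 0) [+x clear] — {bearing, bracket, cover, shaft, spacer}

spacer; bearing; cover; shaft; bracket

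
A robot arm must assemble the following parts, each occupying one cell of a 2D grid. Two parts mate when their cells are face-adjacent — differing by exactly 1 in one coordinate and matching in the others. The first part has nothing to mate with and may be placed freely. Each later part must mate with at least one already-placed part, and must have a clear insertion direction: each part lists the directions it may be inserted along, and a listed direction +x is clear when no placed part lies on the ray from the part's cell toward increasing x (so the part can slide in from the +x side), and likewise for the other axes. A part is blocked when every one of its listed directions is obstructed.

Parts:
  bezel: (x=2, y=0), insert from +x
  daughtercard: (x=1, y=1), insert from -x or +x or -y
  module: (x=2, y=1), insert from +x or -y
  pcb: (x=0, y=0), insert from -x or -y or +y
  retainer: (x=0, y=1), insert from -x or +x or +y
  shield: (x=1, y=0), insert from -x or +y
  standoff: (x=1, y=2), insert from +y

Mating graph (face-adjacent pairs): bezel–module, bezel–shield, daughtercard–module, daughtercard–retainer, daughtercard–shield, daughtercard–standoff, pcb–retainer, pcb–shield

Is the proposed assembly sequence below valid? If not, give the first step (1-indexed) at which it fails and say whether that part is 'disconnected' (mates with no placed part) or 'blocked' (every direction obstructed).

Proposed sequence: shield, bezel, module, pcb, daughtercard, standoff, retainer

Valid

1. shield@(1, 0) [-x clear] — {shield}
2. bezel@(2, 0) [+x clear] — {bezel, shield}
3. module@(2, 1) [+x clear] — {bezel, module, shield}
4. pcb@(0, 0) [-x clear] — {bezel, module, pcb, shield}
5. daughtercard@(1, 1) [-x clear] — {bezel, daughtercard, module, pcb, shield}
6. standoff@(1, 2) [+y clear] — {bezel, daughtercard, module, pcb, shield, standoff}
7. retainer@(0, 1) [-x clear] — {bezel, daughtercard, module, pcb, retainer, shield, standoff}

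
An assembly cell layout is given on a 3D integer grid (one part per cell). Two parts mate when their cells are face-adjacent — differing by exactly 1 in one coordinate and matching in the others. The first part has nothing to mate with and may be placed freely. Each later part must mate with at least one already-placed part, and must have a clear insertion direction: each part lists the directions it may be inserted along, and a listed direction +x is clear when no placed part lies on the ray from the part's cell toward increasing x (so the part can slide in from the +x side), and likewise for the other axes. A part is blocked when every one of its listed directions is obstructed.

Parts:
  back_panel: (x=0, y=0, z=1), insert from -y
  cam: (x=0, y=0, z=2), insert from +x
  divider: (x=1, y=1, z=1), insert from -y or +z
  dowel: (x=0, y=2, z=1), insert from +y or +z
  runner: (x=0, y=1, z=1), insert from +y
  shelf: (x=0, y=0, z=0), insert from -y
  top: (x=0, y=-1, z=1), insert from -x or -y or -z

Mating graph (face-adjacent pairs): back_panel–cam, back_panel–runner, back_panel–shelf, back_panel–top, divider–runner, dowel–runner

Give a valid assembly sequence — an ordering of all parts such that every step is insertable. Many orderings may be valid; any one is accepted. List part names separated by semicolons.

divider; runner; back_panel; dowel; cam; shelf; top

1. divider@(1, 1, 1) [-y clear] — {divider}
2. runner@(0, 1, 1) [+y clear] — {divider, runner}
3. back_panel@(0, 0, 1) [-y clear] — {back_panel, divider, runner}
4. dowel@(0, 2, 1) [+y clear] — {back_panel, divider, dowel, runner}
5. cam@(0, 0, 2) [+x clear] — {back_panel, cam, divider, dowel, runner}
6. shelf@(0, 0, 0) [-y clear] — {back_panel, cam, divider, dowel, runner, shelf}
7. top@(0, -1, 1) [-x clear] — {back_panel, cam, divider, dowel, runner, shelf, top}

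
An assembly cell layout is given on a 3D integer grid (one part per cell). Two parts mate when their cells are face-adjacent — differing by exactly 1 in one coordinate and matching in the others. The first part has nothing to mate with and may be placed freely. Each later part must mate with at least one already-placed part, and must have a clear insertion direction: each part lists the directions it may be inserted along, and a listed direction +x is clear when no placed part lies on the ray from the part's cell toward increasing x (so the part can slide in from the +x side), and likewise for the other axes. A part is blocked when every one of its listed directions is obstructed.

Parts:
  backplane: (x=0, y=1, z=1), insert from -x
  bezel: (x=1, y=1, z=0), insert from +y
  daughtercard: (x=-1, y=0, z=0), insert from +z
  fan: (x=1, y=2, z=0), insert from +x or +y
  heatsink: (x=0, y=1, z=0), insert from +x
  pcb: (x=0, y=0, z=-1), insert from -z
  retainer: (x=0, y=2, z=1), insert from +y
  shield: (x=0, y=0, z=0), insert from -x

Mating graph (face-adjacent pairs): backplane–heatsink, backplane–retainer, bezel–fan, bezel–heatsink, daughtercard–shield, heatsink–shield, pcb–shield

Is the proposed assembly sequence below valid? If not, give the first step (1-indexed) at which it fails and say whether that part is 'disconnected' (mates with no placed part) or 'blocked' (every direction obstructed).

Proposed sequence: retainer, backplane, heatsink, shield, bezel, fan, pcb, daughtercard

1. retainer@(0, 2, 1) [+y clear] — {retainer}
2. backplane@(0, 1, 1) [-x clear] — {backplane, retainer}
3. heatsink@(0, 1, 0) [+x clear] — {backplane, heatsink, retainer}
4. shield@(0, 0, 0) [-x clear] — {backplane, heatsink, retainer, shield}
5. bezel@(1, 1, 0) [+y clear] — {backplane, bezel, heatsink, retainer, shield}
6. fan@(1, 2, 0) [+x clear] — {backplane, bezel, fan, heatsink, retainer, shield}
7. pcb@(0, 0, -1) [-z clear] — {backplane, bezel, fan, heatsink, pcb, retainer, shield}
8. daughtercard@(-1, 0, 0) [+z clear] — {backplane, bezel, daughtercard, fan, heatsink, pcb, retainer, shield}

Valid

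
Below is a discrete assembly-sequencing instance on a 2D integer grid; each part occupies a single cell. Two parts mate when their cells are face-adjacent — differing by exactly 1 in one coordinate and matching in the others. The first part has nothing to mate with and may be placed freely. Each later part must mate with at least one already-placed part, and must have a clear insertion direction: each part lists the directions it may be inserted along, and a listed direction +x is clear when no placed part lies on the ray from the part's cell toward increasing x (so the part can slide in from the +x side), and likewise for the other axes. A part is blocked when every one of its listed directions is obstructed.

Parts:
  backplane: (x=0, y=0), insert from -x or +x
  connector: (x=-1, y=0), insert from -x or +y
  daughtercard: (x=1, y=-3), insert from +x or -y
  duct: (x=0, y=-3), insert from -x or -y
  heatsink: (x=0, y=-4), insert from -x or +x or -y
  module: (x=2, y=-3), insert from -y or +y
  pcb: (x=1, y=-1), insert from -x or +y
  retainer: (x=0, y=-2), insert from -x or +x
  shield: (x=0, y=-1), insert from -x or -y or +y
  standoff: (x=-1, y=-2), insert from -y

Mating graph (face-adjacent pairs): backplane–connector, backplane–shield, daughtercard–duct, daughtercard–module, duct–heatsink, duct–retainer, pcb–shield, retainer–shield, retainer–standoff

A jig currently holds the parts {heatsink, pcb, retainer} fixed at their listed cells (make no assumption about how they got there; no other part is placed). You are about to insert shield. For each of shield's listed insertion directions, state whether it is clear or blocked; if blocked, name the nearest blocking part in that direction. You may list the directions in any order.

-x: ray from shield(0, -1) has no placed part ⇒ clear
-y: nearest on ray is retainer@(0, -2) ⇒ blocked
+y: ray from shield(0, -1) has no placed part ⇒ clear

+y: clear; -x: clear; -y: blocked by retainer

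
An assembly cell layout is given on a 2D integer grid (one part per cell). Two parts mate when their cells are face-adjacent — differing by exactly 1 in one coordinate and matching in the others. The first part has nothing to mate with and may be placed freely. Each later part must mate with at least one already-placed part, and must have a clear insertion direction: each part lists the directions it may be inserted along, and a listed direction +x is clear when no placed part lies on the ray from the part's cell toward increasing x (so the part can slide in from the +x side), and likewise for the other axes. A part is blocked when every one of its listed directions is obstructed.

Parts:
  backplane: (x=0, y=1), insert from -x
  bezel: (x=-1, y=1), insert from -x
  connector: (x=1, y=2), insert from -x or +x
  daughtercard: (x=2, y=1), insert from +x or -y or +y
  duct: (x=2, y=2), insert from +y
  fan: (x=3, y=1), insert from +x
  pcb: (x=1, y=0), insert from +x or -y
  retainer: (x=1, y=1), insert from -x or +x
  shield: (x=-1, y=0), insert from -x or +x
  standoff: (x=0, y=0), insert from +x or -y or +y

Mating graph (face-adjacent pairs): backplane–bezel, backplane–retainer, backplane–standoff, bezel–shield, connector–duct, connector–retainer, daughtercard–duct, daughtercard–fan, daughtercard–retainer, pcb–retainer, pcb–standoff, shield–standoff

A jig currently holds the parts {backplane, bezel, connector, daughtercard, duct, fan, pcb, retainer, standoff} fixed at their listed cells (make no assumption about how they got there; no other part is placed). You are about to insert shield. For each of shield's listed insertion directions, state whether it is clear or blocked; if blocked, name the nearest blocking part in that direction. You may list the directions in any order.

-x: ray from shield(-1, 0) has no placed part ⇒ clear
+x: nearest on ray is standoff@(0, 0) ⇒ blocked

+x: blocked by standoff; -x: clear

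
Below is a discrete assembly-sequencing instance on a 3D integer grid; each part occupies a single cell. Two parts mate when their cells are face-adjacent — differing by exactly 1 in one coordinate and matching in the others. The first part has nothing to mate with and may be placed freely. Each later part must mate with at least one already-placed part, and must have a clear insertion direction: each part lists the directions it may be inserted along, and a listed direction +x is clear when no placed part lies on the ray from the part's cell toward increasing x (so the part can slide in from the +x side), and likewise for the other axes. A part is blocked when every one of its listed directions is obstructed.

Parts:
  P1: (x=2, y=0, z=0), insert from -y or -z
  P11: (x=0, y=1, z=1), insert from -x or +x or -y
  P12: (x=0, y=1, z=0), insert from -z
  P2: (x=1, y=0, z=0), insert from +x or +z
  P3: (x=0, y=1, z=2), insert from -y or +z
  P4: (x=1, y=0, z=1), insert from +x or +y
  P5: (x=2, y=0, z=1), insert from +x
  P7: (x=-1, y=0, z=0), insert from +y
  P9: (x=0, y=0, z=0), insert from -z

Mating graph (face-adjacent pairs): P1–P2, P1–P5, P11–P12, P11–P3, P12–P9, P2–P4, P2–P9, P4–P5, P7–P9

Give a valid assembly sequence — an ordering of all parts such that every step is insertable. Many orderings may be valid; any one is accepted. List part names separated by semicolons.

P1; P2; P5; P9; P7; P12; P4; P11; P3

1. P1@(2, 0, 0) [-y clear] — {P1}
2. P2@(1, 0, 0) [+z clear] — {P1, P2}
3. P5@(2, 0, 1) [+x clear] — {P1, P2, P5}
4. P9@(0, 0, 0) [-z clear] — {P1, P2, P5, P9}
5. P7@(-1, 0, 0) [+y clear] — {P1, P2, P5, P7, P9}
6. P12@(0, 1, 0) [-z clear] — {P1, P12, P2, P5, P7, P9}
7. P4@(1, 0, 1) [+y clear] — {P1, P12, P2, P4, P5, P7, P9}
8. P11@(0, 1, 1) [-x clear] — {P1, P11, P12, P2, P4, P5, P7, P9}
9. P3@(0, 1, 2) [-y clear] — {P1, P11, P12, P2, P3, P4, P5, P7, P9}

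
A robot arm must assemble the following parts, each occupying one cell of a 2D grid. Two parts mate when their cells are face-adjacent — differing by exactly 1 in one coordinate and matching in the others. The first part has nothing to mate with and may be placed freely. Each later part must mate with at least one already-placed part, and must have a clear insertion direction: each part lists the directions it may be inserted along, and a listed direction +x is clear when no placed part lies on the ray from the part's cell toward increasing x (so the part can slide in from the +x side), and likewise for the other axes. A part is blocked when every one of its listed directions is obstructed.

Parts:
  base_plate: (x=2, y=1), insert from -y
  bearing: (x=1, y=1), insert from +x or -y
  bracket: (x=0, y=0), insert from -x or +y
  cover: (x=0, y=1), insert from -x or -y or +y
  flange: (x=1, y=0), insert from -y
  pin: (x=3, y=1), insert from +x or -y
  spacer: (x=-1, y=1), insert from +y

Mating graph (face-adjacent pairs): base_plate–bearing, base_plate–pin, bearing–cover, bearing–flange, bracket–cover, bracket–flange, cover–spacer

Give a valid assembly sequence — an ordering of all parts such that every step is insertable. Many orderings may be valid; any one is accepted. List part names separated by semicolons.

flange; bracket; cover; spacer; bearing; base_plate; pin

1. flange@(1, 0) [-y clear] — {flange}
2. bracket@(0, 0) [-x clear] — {bracket, flange}
3. cover@(0, 1) [-x clear] — {bracket, cover, flange}
4. spacer@(-1, 1) [+y clear] — {bracket, cover, flange, spacer}
5. bearing@(1, 1) [+x clear] — {bearing, bracket, cover, flange, spacer}
6. base_plate@(2, 1) [-y clear] — {base_plate, bearing, bracket, cover, flange, spacer}
7. pin@(3, 1) [+x clear] — {base_plate, bearing, bracket, cover, flange, pin, spacer}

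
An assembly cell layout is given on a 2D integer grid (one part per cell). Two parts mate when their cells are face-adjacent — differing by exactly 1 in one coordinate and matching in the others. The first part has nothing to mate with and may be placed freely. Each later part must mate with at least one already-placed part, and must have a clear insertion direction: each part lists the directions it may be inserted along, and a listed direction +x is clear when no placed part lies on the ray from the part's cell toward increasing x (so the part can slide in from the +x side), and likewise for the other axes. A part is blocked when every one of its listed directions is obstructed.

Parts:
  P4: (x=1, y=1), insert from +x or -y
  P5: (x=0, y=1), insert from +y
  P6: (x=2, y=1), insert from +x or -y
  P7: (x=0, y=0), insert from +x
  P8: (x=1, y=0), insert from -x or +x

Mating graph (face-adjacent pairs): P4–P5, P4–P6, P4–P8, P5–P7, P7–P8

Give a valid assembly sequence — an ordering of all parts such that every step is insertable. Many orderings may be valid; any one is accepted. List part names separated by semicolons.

P6; P4; P5; P7; P8

1. P6@(2, 1) [+x clear] — {P6}
2. P4@(1, 1) [-y clear] — {P4, P6}
3. P5@(0, 1) [+y clear] — {P4, P5, P6}
4. P7@(0, 0) [+x clear] — {P4, P5, P6, P7}
5. P8@(1, 0) [+x clear] — {P4, P5, P6, P7, P8}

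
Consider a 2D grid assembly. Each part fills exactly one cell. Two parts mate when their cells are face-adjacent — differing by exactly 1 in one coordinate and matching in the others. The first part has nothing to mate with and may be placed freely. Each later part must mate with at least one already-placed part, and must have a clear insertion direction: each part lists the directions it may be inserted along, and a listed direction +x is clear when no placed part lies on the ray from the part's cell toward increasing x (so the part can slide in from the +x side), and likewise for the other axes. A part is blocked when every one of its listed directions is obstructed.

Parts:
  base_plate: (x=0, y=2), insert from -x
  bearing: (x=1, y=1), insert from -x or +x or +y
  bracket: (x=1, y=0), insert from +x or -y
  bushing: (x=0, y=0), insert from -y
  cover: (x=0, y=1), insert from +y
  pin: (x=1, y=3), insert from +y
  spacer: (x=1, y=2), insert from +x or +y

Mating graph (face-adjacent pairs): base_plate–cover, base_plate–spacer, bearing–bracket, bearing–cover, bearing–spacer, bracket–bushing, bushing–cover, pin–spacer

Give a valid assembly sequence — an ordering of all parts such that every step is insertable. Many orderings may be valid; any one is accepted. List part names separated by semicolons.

bushing; bracket; bearing; spacer; cover; base_plate; pin

1. bushing@(0, 0) [-y clear] — {bushing}
2. bracket@(1, 0) [+x clear] — {bracket, bushing}
3. bearing@(1, 1) [-x clear] — {bearing, bracket, bushing}
4. spacer@(1, 2) [+x clear] — {bearing, bracket, bushing, spacer}
5. cover@(0, 1) [+y clear] — {bearing, bracket, bushing, cover, spacer}
6. base_plate@(0, 2) [-x clear] — {base_plate, bearing, bracket, bushing, cover, spacer}
7. pin@(1, 3) [+y clear] — {base_plate, bearing, bracket, bushing, cover, pin, spacer}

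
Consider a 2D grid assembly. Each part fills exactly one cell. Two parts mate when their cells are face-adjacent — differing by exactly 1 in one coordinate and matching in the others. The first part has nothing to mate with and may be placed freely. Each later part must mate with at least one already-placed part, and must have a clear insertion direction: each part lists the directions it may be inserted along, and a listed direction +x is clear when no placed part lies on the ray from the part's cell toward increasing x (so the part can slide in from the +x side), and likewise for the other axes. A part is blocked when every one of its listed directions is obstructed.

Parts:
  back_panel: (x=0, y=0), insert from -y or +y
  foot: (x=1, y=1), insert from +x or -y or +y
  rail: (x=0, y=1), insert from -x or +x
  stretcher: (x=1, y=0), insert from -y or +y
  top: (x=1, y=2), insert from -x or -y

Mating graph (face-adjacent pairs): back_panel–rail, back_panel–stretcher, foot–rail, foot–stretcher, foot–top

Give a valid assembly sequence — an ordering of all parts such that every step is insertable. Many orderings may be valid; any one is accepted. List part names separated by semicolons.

top; foot; rail; back_panel; stretcher

1. top@(1, 2) [-x clear] — {top}
2. foot@(1, 1) [+x clear] — {foot, top}
3. rail@(0, 1) [-x clear] — {foot, rail, top}
4. back_panel@(0, 0) [-y clear] — {back_panel, foot, rail, top}
5. stretcher@(1, 0) [-y clear] — {back_panel, foot, rail, stretcher, top}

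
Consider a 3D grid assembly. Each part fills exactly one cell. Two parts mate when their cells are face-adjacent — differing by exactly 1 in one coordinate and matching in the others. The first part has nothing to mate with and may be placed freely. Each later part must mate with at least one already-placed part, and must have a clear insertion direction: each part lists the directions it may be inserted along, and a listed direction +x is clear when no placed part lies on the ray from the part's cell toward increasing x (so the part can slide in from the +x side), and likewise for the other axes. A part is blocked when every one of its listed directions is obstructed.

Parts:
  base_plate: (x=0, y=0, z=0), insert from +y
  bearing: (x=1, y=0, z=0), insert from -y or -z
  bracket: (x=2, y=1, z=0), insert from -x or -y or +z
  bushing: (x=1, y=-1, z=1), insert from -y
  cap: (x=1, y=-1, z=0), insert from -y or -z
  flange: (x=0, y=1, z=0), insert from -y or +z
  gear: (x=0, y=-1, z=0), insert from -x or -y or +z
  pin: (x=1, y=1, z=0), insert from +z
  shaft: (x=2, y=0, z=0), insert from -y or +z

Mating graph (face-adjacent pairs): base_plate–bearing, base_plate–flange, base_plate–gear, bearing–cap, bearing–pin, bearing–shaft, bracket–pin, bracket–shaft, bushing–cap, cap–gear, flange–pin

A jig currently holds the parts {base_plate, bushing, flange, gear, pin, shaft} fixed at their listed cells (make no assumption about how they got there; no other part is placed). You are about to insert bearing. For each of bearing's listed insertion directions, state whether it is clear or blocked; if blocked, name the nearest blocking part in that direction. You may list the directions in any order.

-y: ray from bearing(1, 0, 0) has no placed part ⇒ clear
-z: ray from bearing(1, 0, 0) has no placed part ⇒ clear

-y: clear; -z: clear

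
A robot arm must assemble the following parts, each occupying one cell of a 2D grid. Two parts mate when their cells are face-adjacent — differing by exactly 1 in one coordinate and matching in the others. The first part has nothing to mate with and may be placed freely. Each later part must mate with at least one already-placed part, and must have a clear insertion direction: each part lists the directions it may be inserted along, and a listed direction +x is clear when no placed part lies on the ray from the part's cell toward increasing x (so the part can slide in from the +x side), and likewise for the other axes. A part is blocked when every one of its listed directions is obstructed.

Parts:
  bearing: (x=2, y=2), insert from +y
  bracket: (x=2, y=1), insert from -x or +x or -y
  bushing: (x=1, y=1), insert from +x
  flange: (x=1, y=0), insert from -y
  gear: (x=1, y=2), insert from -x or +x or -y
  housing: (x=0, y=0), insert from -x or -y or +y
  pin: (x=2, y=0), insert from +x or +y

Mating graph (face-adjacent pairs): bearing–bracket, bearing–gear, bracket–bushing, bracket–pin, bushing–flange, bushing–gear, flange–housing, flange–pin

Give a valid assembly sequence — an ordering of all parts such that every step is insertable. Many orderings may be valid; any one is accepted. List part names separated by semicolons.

1. pin@(2, 0) [+x clear] — {pin}
2. flange@(1, 0) [-y clear] — {flange, pin}
3. housing@(0, 0) [-x clear] — {flange, housing, pin}
4. bushing@(1, 1) [+x clear] — {bushing, flange, housing, pin}
5. gear@(1, 2) [-x clear] — {bushing, flange, gear, housing, pin}
6. bearing@(2, 2) [+y clear] — {bearing, bushing, flange, gear, housing, pin}
7. bracket@(2, 1) [+x clear] — {bearing, bracket, bushing, flange, gear, housing, pin}

pin; flange; housing; bushing; gear; bearing; bracket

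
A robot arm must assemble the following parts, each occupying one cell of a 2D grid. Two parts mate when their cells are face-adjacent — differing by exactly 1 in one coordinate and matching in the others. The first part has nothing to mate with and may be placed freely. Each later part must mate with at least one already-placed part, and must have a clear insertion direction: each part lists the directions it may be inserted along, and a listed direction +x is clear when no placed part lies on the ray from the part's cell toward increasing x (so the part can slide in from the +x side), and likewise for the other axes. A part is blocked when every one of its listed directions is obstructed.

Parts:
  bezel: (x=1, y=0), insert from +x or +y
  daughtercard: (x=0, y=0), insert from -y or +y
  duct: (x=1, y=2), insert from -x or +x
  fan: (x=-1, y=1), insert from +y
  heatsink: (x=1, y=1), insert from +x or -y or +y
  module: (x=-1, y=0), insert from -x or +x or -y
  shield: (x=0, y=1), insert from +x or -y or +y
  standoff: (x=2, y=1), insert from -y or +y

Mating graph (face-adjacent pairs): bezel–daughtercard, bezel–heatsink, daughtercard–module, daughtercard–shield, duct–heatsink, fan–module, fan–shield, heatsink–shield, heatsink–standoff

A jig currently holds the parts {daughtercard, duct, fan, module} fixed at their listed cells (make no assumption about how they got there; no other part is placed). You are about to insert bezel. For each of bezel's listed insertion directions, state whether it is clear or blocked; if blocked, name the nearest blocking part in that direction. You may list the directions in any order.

+x: clear; +y: blocked by duct

+x: ray from bezel(1, 0) has no placed part ⇒ clear
+y: nearest on ray is duct@(1, 2) ⇒ blocked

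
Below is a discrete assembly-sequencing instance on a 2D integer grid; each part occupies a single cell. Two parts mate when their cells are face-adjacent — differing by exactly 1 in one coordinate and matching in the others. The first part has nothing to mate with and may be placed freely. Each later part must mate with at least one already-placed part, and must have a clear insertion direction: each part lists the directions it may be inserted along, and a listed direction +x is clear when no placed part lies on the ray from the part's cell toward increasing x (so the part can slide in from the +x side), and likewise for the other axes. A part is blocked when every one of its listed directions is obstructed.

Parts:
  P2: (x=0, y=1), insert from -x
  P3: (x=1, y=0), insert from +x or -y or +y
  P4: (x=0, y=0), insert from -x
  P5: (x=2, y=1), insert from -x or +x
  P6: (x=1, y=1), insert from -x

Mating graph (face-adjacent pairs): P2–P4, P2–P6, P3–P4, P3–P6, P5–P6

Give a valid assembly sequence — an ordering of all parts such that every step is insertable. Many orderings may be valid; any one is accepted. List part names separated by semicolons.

P5; P6; P2; P4; P3

1. P5@(2, 1) [-x clear] — {P5}
2. P6@(1, 1) [-x clear] — {P5, P6}
3. P2@(0, 1) [-x clear] — {P2, P5, P6}
4. P4@(0, 0) [-x clear] — {P2, P4, P5, P6}
5. P3@(1, 0) [+x clear] — {P2, P3, P4, P5, P6}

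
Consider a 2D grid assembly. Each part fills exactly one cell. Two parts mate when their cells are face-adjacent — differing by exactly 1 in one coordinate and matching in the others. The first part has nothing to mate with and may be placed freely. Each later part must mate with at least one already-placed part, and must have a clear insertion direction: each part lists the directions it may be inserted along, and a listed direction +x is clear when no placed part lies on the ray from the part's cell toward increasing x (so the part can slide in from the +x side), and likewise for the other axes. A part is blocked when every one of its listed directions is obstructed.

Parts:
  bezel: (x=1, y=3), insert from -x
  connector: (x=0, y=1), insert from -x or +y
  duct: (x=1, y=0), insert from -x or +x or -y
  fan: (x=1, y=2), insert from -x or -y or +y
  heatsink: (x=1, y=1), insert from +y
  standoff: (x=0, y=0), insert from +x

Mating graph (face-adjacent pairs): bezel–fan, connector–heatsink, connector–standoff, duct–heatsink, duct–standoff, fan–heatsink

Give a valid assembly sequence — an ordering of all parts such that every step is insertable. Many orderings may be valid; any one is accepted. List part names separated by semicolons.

1. heatsink@(1, 1) [+y clear] — {heatsink}
2. connector@(0, 1) [-x clear] — {connector, heatsink}
3. standoff@(0, 0) [+x clear] — {connector, heatsink, standoff}
4. duct@(1, 0) [+x clear] — {connector, duct, heatsink, standoff}
5. fan@(1, 2) [-x clear] — {connector, duct, fan, heatsink, standoff}
6. bezel@(1, 3) [-x clear] — {bezel, connector, duct, fan, heatsink, standoff}

heatsink; connector; standoff; duct; fan; bezel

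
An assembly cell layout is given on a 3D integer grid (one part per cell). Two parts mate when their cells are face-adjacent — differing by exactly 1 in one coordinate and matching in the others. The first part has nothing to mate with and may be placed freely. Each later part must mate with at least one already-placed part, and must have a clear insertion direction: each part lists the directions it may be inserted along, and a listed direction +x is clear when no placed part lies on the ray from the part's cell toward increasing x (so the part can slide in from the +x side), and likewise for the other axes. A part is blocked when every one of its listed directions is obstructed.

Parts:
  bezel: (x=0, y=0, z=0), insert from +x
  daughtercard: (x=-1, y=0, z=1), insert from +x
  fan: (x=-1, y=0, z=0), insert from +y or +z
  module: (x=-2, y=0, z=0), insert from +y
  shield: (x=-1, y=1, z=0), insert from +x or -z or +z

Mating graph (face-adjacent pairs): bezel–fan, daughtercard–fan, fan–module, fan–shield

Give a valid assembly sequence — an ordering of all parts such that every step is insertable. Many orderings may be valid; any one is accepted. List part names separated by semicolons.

1. bezel@(0, 0, 0) [+x clear] — {bezel}
2. fan@(-1, 0, 0) [+y clear] — {bezel, fan}
3. shield@(-1, 1, 0) [+x clear] — {bezel, fan, shield}
4. daughtercard@(-1, 0, 1) [+x clear] — {bezel, daughtercard, fan, shield}
5. module@(-2, 0, 0) [+y clear] — {bezel, daughtercard, fan, module, shield}

bezel; fan; shield; daughtercard; module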